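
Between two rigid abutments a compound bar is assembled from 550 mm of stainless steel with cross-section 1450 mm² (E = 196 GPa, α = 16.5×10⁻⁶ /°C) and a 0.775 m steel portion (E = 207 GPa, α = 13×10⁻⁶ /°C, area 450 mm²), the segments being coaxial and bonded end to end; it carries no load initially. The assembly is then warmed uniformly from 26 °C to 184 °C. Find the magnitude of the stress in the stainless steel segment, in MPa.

σ ≈ 203 MPa (compressive)

With the walls removed the bar would change length by δ_free = Σ αᵢΔT Lᵢ = 16.5×10⁻⁶×158×550 + 13×10⁻⁶×158×775 = 3.026 mm.
Since the ends are fixed, an axial force P builds up, equal in every segment, with P · Σ Lᵢ/(AᵢEᵢ) = δ_free.
The series flexibility is Σ Lᵢ/(AᵢEᵢ) = 550/(1450×196×10³) + 775/(450×207×10³) = 1.026×10⁻⁵ mm/N.
P = 3.026 / 1.026×10⁻⁵ = 295000 N = 295 kN, compressive.
σ_{stainless steel} = P / A = 295000 / 1450 = 203.5 MPa.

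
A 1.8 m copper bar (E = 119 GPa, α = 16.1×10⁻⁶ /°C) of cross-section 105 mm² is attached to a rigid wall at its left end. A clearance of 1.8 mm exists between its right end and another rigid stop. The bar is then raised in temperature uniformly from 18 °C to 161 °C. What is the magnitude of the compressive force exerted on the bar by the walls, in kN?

P ≈ 16.3 kN

If the wall were absent the bar would grow by αΔT L = 16.1×10⁻⁶ × 143 × 1800 = 4.144 mm.
This exceeds the 1.8 mm gap, so the wall pushes back. The portion of expansion that must be recovered elastically is δ_free − gap = 4.144 − 1.8 = 2.344 mm.
Compatibility: PL/(AE) = 2.344 mm, so σ = P/A = E × (2.344/1800) = 155 MPa.
P = σA = 155 × 105 = 16.27 kN.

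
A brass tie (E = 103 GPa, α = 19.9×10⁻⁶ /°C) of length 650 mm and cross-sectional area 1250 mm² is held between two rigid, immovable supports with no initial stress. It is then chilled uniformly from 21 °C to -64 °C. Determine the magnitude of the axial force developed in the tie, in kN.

With zero net strain, σ = E·αΔT = 103 GPa × 19.9×10⁻⁶ × 85 = 174.2 MPa.
Axial force P = σA = 174.2 × 1250 = 217800 N = 217.8 kN, tensile.

P ≈ 218 kN (tensile)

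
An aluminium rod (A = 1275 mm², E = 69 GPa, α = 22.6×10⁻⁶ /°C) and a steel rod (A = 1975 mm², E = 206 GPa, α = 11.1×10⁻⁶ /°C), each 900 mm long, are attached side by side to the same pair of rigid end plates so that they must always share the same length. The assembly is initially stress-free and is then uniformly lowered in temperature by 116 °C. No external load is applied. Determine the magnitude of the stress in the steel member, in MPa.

Both members must finish at the same length. With the larger α, the aluminium tends to over-contract; the plates restrain it, putting the aluminium in tension and the steel in compression. With no external load the two internal forces are equal and opposite, magnitude P.
Equating the net (thermal + elastic) strains gives |α₁ − α₂|·ΔT = P·[1/(A₁E₁) + 1/(A₂E₂)].
|α₁ − α₂|·ΔT = 11.5×10⁻⁶ × 116 = 0.001334.
1/(A₁E₁) + 1/(A₂E₂) = 1/(1275×69×10³) + 1/(1975×206×10³) = 1.382×10⁻⁸ N⁻¹.
P = 0.001334 / 1.382×10⁻⁸ = 96490 N = 96.49 kN.
σ_{steel} = P/A₂ = 96490/1975 = 48.86 MPa, compressive.

σ ≈ 48.9 MPa (compressive)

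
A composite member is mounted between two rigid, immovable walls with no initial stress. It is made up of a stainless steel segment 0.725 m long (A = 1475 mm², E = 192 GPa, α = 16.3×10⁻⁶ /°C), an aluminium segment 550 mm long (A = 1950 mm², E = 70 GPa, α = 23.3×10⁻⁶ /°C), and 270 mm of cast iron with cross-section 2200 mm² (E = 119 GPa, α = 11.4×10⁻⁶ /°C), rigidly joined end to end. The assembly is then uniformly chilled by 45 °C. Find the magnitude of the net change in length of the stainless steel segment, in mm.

|ΔL| ≈ 0.113 mm

With the walls removed the bar would change length by δ_free = Σ αᵢΔT Lᵢ = 16.3×10⁻⁶×45×725 + 23.3×10⁻⁶×45×550 + 11.4×10⁻⁶×45×270 = 1.247 mm.
The rigid supports impose zero overall length change; the single axial force P common to all segments must satisfy P Σ Lᵢ/(AᵢEᵢ) = δ_free.
Σ Lᵢ/(AᵢEᵢ) = 725/(1475×192×10³) + 550/(1950×70×10³) + 270/(2200×119×10³) = 7.621×10⁻⁶ mm/N.
P = 1.247 / 7.621×10⁻⁶ = 163600 N = 163.6 kN, tensile.
For the stainless steel segment, free thermal change = 16.3×10⁻⁶×45×725 = 0.5318 mm and elastic change from P = 163600×725/(1475×192×10³) = 0.4189 mm; these oppose, so the net change is 0.113 mm (segment shortens).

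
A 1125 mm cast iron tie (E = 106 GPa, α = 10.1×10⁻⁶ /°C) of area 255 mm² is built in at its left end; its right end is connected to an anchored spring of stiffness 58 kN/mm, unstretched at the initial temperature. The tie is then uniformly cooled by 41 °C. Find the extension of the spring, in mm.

δ ≈ 0.136 mm

If the spring were absent the tie would shorten by αΔT L = 10.1×10⁻⁶ × 41 × 1125 = 0.4659 mm.
Let P be the tensile force in the spring. The tie extends elastically by PL/(AE) and the spring stretches by P/k; together these equal δ_free.
So P = δ_free / [L/(AE) + 1/k] = 0.4659 / [ 1125/(255×106×10³) + 1/(58×10³) ].
P = 0.4659 / 5.886×10⁻⁵ = 7915 N.
Spring extension = P/k = 7915/(58×10³) = 0.1365 mm.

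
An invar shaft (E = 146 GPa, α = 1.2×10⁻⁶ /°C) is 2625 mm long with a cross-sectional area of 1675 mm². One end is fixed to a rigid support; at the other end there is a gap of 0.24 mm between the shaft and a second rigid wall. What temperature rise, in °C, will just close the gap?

ΔT ≈ 76.2 °C

The gap closes when αΔT L = 0.24 mm, since the shaft is still unstressed at that instant.
ΔT = 0.24 / (1.2×10⁻⁶ × 2625) = 76.19 °C.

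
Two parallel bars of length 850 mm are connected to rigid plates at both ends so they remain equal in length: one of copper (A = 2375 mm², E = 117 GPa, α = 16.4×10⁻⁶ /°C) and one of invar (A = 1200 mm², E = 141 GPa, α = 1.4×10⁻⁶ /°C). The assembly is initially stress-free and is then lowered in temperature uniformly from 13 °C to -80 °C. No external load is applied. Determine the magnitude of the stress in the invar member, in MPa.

σ ≈ 122 MPa (compressive)

Both members must finish at the same length. With the larger α, the copper tends to over-contract; the plates restrain it, putting the copper in tension and the invar in compression. With no external load the two internal forces are equal and opposite, magnitude P.
Equating the net (thermal + elastic) strains gives |α₁ − α₂|·ΔT = P·[1/(A₁E₁) + 1/(A₂E₂)].
|α₁ − α₂|·ΔT = 15×10⁻⁶ × 93 = 0.001395.
1/(A₁E₁) + 1/(A₂E₂) = 1/(2375×117×10³) + 1/(1200×141×10³) = 9.509×10⁻⁹ N⁻¹.
P = 0.001395 / 9.509×10⁻⁹ = 146700 N = 146.7 kN.
σ_{invar} = P/A₂ = 146700/1200 = 122.3 MPa, compressive.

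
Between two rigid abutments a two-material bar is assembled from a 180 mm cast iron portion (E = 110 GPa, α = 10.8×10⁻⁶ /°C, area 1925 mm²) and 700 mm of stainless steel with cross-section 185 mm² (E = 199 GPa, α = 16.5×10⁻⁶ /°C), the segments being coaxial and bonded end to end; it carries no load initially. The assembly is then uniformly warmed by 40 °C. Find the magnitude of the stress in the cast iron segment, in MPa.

If the supports were absent, the total length change would be Σ αᵢΔT Lᵢ = 10.8×10⁻⁶×40×180 + 16.5×10⁻⁶×40×700 = 0.5398 mm.
The rigid supports impose zero overall length change; the single axial force P common to all segments must satisfy P Σ Lᵢ/(AᵢEᵢ) = δ_free.
Σ Lᵢ/(AᵢEᵢ) = 180/(1925×110×10³) + 700/(185×199×10³) = 1.986×10⁻⁵ mm/N.
P = 0.5398 / 1.986×10⁻⁵ = 27170 N = 27.17 kN, compressive.
σ_{cast iron} = P / A = 27170 / 1925 = 14.12 MPa.

σ ≈ 14.1 MPa (compressive)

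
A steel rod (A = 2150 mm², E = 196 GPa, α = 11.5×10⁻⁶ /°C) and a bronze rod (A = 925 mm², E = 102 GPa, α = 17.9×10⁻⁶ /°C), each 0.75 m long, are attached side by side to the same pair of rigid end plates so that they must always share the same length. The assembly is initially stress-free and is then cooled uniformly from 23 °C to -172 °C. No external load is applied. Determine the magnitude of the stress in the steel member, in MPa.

σ ≈ 44.7 MPa (compressive)

Both members must finish at the same length. With the larger α, the bronze tends to over-contract; the plates restrain it, putting the bronze in tension and the steel in compression. With no external load the two internal forces are equal and opposite, magnitude P.
Equating the net (thermal + elastic) strains gives |α₁ − α₂|·ΔT = P·[1/(A₁E₁) + 1/(A₂E₂)].
|α₁ − α₂|·ΔT = 6.4×10⁻⁶ × 195 = 0.001248.
1/(A₁E₁) + 1/(A₂E₂) = 1/(2150×196×10³) + 1/(925×102×10³) = 1.297×10⁻⁸ N⁻¹.
So P = 0.001248 / 1.297×10⁻⁸ = 96.21 kN.
σ_{steel} = P/A₁ = 96210/2150 = 44.75 MPa, compressive.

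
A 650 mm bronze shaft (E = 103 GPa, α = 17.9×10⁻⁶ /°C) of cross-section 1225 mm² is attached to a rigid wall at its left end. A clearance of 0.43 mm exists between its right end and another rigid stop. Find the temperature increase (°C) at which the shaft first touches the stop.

ΔT ≈ 37 °C

Contact occurs when the free expansion equals the gap: αΔT L = 0.43 mm.
ΔT = 0.43 / (17.9×10⁻⁶ × 650) = 36.96 °C.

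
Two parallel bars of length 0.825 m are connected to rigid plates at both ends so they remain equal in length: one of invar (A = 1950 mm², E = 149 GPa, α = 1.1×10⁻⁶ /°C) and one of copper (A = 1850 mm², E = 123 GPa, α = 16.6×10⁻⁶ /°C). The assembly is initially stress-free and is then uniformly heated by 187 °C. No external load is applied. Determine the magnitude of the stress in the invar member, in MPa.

σ ≈ 190 MPa (tensile)

Equilibrium of a rigid end plate with no external load gives equal and opposite internal forces ±P in the two members. Since α_{copper} > α_{invar}, heating drives the copper into compression and the invar into tension.
Setting the final lengths equal and cancelling L: (α₁ − α₂)ΔT = P/(A₁E₁) + P/(A₂E₂).
|α₁ − α₂|·ΔT = 15.5×10⁻⁶ × 187 = 0.002899.
1/(A₁E₁) + 1/(A₂E₂) = 1/(1950×149×10³) + 1/(1850×123×10³) = 7.836×10⁻⁹ N⁻¹.
So P = 0.002899 / 7.836×10⁻⁹ = 369.9 kN.
σ_{invar} = P/A₁ = 369900/1950 = 189.7 MPa, tensile.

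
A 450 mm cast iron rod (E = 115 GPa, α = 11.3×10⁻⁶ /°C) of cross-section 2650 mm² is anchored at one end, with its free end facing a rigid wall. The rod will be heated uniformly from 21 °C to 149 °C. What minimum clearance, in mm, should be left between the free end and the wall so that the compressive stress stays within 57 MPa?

With no wall the rod would lengthen by αΔT L = 11.3×10⁻⁶ × 128 × 450 = 0.6509 mm.
At the allowable stress the elastic shortening the wall may impose is σL/E = 57 × 450 / (115×10³) = 0.223 mm.
So the gap has to take up the difference, g_min = δ_free − σL/E = 0.6509 − 0.223 = 0.4278 mm.

g ≈ 0.428 mm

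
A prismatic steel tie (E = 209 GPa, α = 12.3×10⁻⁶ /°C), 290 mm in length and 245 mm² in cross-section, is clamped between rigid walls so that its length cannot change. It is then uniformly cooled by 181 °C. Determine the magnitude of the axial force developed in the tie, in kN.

With zero net strain, σ = E·αΔT = 209 GPa × 12.3×10⁻⁶ × 181 = 465.3 MPa.
P = AEαΔT = 245 × 209×10³ × 12.3×10⁻⁶ × 181 = 114 kN (tensile).

P ≈ 114 kN (tensile)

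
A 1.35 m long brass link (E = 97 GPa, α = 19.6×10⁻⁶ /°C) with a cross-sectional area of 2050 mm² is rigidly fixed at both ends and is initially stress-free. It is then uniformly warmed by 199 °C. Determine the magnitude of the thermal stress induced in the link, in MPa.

Because both ends are immovable the net strain is zero, and the suppressed thermal strain is αΔT = 19.6×10⁻⁶ × 199 = 3900.4×10⁻⁶.
σ = EαΔT = 97×10³ × 19.6×10⁻⁶ × 199 = 378.3 MPa (compressive; the link is trying to expand).

σ ≈ 378 MPa (compressive)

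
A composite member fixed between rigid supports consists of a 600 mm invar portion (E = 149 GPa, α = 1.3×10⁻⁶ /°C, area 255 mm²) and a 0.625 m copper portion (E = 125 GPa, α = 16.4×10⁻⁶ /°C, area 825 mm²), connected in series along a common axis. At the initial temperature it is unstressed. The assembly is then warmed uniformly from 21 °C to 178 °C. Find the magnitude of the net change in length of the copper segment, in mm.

With the walls removed the bar would change length by δ_free = Σ αᵢΔT Lᵢ = 1.3×10⁻⁶×157×600 + 16.4×10⁻⁶×157×625 = 1.732 mm.
The rigid supports impose zero overall length change; the single axial force P common to all segments must satisfy P Σ Lᵢ/(AᵢEᵢ) = δ_free.
Σ Lᵢ/(AᵢEᵢ) = 600/(255×149×10³) + 625/(825×125×10³) = 2.185×10⁻⁵ mm/N.
Hence P = δ_free / Σ(L/AE) = 1.732/2.185×10⁻⁵ = 79.25 kN (compressive).
For the copper segment, free thermal change = 16.4×10⁻⁶×157×625 = 1.609 mm and elastic change from P = 79250×625/(825×125×10³) = 0.4803 mm; these oppose, so the net change is 1.13 mm (segment lengthens).

|ΔL| ≈ 1.13 mm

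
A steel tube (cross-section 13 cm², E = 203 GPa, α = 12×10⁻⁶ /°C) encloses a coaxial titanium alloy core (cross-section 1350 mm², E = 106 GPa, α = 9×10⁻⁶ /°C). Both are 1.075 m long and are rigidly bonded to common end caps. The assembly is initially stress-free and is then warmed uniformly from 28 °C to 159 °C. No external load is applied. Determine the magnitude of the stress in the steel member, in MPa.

σ ≈ 28.1 MPa (compressive)

Both members must finish at the same length. With the larger α, the steel tends to over-expand; the plates restrain it, putting the steel in compression and the titanium alloy in tension. With no external load the two internal forces are equal and opposite, magnitude P.
Setting the final lengths equal and cancelling L: (α₁ − α₂)ΔT = P/(A₁E₁) + P/(A₂E₂).
|α₁ − α₂|·ΔT = 3×10⁻⁶ × 131 = 0.000393.
1/(A₁E₁) + 1/(A₂E₂) = 1/(1300×203×10³) + 1/(1350×106×10³) = 1.078×10⁻⁸ N⁻¹.
P = 0.000393 / 1.078×10⁻⁸ = 36470 N = 36.47 kN.
σ_{steel} = P/A₁ = 36470/1300 = 28.05 MPa, compressive.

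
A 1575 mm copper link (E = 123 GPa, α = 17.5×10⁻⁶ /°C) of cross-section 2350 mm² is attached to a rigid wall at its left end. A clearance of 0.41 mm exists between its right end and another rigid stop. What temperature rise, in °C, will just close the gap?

Contact occurs when the free expansion equals the gap: αΔT L = 0.41 mm.
ΔT = 0.41 / (17.5×10⁻⁶ × 1575) = 14.88 °C.

ΔT ≈ 14.9 °C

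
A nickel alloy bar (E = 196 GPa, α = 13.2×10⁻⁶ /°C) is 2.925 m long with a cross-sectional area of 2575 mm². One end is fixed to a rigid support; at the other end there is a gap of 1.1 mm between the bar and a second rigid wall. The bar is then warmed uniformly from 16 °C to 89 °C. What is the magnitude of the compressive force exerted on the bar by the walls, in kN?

Free thermal elongation = αΔT L = 13.2×10⁻⁶ × 73 × 2925 = 2.819 mm.
The gap closes (δ_free > 1.1 mm) and the wall then resists a further 2.819 − 1.1 = 1.719 mm of expansion.
So σ = E(δ_free − g)/L = 196×10³ × 1.719/2925 = 115.2 MPa.
Force on the wall = σA = 115.2 × 2575 mm² = 296.5 kN.

P ≈ 297 kN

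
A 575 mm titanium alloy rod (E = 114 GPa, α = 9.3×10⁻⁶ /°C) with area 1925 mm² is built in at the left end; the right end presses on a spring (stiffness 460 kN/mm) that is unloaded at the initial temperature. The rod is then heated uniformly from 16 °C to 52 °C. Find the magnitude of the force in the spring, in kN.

If the spring were absent the rod would lengthen by αΔT L = 9.3×10⁻⁶ × 36 × 575 = 0.1925 mm.
With a force P in the spring, the elastic change of the rod is PL/(AE) and that of the spring is P/k; compatibility requires their sum to equal δ_free.
So P = δ_free / [L/(AE) + 1/k] = 0.1925 / [ 575/(1925×114×10³) + 1/(460×10³) ].
P = 0.1925 / 4.794×10⁻⁶ = 40160 N.

P ≈ 40.2 kN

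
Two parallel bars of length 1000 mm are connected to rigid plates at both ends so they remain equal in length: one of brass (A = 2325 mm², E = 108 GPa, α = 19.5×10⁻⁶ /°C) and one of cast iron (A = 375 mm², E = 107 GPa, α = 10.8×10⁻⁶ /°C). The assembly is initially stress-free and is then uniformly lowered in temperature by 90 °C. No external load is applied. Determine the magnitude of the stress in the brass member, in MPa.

σ ≈ 11.7 MPa (tensile)

Both members must finish at the same length. With the larger α, the brass tends to over-contract; the plates restrain it, putting the brass in tension and the cast iron in compression. With no external load the two internal forces are equal and opposite, magnitude P.
Equating the net (thermal + elastic) strains gives |α₁ − α₂|·ΔT = P·[1/(A₁E₁) + 1/(A₂E₂)].
|α₁ − α₂|·ΔT = 8.7×10⁻⁶ × 90 = 0.000783.
1/(A₁E₁) + 1/(A₂E₂) = 1/(2325×108×10³) + 1/(375×107×10³) = 2.89×10⁻⁸ N⁻¹.
So P = 0.000783 / 2.89×10⁻⁸ = 27.09 kN.
σ_{brass} = P/A₁ = 27090/2325 = 11.65 MPa, tensile.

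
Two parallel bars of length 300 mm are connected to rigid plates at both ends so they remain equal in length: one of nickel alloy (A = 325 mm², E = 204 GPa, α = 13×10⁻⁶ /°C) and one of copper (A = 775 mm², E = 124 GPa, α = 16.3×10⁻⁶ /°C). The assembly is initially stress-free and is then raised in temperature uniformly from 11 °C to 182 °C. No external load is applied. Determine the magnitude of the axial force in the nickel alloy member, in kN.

Equilibrium of a rigid end plate with no external load gives equal and opposite internal forces ±P in the two members. Since α_{copper} > α_{nickel alloy}, heating drives the copper into compression and the nickel alloy into tension.
Compatibility of the two members (thermal + elastic change equal): (α₁ − α₂)ΔT = P·[1/(A₁E₁) + 1/(A₂E₂)].
|α₁ − α₂|·ΔT = 3.3×10⁻⁶ × 171 = 0.0005643.
1/(A₁E₁) + 1/(A₂E₂) = 1/(325×204×10³) + 1/(775×124×10³) = 2.549×10⁻⁸ N⁻¹.
P = 0.0005643 / 2.549×10⁻⁸ = 22140 N = 22.14 kN.

P ≈ 22.1 kN (tensile in the nickel alloy)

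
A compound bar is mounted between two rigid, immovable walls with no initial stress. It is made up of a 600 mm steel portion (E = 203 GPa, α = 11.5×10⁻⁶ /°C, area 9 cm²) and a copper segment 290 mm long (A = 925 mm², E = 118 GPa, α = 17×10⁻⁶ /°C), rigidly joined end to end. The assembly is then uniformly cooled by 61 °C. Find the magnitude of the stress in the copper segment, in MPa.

If the supports were absent, the total length change would be Σ αᵢΔT Lᵢ = 11.5×10⁻⁶×61×600 + 17×10⁻⁶×61×290 = 0.7216 mm.
The walls prevent any net length change, so an axial force P (same in every segment) develops. Compatibility: P · Σ Lᵢ/(AᵢEᵢ) = δ_free.
Σ Lᵢ/(AᵢEᵢ) = 600/(900×203×10³) + 290/(925×118×10³) = 5.941×10⁻⁶ mm/N.
So P = 0.7216 / 5.941×10⁻⁶ = 121.5 kN, tensile.
σ_{copper} = P / A = 121500 / 925 = 131.3 MPa.

σ ≈ 131 MPa (tensile)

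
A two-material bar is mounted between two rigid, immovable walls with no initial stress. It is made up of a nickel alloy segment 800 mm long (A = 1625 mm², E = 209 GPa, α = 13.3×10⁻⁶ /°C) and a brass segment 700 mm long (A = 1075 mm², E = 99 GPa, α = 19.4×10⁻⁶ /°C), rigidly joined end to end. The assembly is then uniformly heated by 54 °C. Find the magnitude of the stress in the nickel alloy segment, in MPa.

σ ≈ 90.1 MPa (compressive)

If the supports were absent, the total length change would be Σ αᵢΔT Lᵢ = 13.3×10⁻⁶×54×800 + 19.4×10⁻⁶×54×700 = 1.308 mm.
Since the ends are fixed, an axial force P builds up, equal in every segment, with P · Σ Lᵢ/(AᵢEᵢ) = δ_free.
Σ Lᵢ/(AᵢEᵢ) = 800/(1625×209×10³) + 700/(1075×99×10³) = 8.933×10⁻⁶ mm/N.
Hence P = δ_free / Σ(L/AE) = 1.308/8.933×10⁻⁶ = 146.4 kN (compressive).
σ_{nickel alloy} = P / A = 146400 / 1625 = 90.1 MPa.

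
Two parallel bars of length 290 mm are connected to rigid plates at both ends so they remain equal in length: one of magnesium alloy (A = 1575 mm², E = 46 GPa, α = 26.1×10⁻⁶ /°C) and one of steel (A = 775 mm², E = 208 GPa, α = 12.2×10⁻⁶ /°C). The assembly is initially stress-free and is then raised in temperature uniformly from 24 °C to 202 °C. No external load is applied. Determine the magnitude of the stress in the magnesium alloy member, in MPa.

σ ≈ 78.5 MPa (compressive)

Both members must finish at the same length. With the larger α, the magnesium alloy tends to over-expand; the plates restrain it, putting the magnesium alloy in compression and the steel in tension. With no external load the two internal forces are equal and opposite, magnitude P.
Setting the final lengths equal and cancelling L: (α₁ − α₂)ΔT = P/(A₁E₁) + P/(A₂E₂).
|α₁ − α₂|·ΔT = 13.9×10⁻⁶ × 178 = 0.002474.
1/(A₁E₁) + 1/(A₂E₂) = 1/(1575×46×10³) + 1/(775×208×10³) = 2.001×10⁻⁸ N⁻¹.
P = 0.002474 / 2.001×10⁻⁸ = 123700 N = 123.7 kN.
σ_{magnesium alloy} = P/A₁ = 123700/1575 = 78.52 MPa, compressive.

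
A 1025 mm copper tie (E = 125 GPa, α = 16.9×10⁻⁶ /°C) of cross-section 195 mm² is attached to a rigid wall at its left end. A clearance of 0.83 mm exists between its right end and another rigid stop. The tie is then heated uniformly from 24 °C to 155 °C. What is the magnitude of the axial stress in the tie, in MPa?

σ ≈ 176 MPa (compressive)

Free thermal elongation = αΔT L = 16.9×10⁻⁶ × 131 × 1025 = 2.269 mm.
The gap closes (δ_free > 0.83 mm) and the wall then resists a further 2.269 − 0.83 = 1.439 mm of expansion.
That suppressed elongation corresponds to σ = E·Δ/L = 125×10³ × 1.439/1025 = 175.5 MPa.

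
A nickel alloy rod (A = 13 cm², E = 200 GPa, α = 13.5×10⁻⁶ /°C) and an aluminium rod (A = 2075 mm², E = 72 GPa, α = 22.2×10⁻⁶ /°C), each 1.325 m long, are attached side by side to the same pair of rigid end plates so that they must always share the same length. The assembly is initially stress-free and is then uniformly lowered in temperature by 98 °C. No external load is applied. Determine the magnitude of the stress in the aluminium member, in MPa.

The aluminium has the larger α, so on cooling it would change length more than the nickel alloy if both were free. The rigid plates force a common final length, so the aluminium is put into tension and the nickel alloy into compression, with equal and opposite forces P (no external load).
Equating the net (thermal + elastic) strains gives |α₁ − α₂|·ΔT = P·[1/(A₁E₁) + 1/(A₂E₂)].
|α₁ − α₂|·ΔT = 8.7×10⁻⁶ × 98 = 0.0008526.
1/(A₁E₁) + 1/(A₂E₂) = 1/(1300×200×10³) + 1/(2075×72×10³) = 1.054×10⁻⁸ N⁻¹.
P = 0.0008526 / 1.054×10⁻⁸ = 80890 N = 80.89 kN.
σ_{aluminium} = P/A₂ = 80890/2075 = 38.99 MPa, tensile.

σ ≈ 39 MPa (tensile)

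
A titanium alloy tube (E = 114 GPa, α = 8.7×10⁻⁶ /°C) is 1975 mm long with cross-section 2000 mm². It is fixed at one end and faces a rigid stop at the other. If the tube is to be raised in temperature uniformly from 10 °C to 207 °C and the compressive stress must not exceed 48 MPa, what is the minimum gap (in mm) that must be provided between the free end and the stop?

g ≈ 2.55 mm

With no wall the tube would lengthen by αΔT L = 8.7×10⁻⁶ × 197 × 1975 = 3.385 mm.
A stress of 48 MPa corresponds to the wall pushing the tube back by σL/E = 48×1975/(114×10³) = 0.8316 mm.
So the gap has to take up the difference, g_min = δ_free − σL/E = 3.385 − 0.8316 = 2.553 mm.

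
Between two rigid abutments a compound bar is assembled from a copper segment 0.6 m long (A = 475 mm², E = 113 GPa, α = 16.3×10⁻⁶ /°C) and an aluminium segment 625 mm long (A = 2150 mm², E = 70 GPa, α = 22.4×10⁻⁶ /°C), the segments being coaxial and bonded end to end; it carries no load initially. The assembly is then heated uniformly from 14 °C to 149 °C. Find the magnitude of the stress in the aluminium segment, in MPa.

If the supports were absent, the total length change would be Σ αᵢΔT Lᵢ = 16.3×10⁻⁶×135×600 + 22.4×10⁻⁶×135×625 = 3.21 mm.
Since the ends are fixed, an axial force P builds up, equal in every segment, with P · Σ Lᵢ/(AᵢEᵢ) = δ_free.
The series flexibility is Σ Lᵢ/(AᵢEᵢ) = 600/(475×113×10³) + 625/(2150×70×10³) = 1.533×10⁻⁵ mm/N.
So P = 3.21 / 1.533×10⁻⁵ = 209.4 kN, compressive.
σ_{aluminium} = P / A = 209400 / 2150 = 97.39 MPa.

σ ≈ 97.4 MPa (compressive)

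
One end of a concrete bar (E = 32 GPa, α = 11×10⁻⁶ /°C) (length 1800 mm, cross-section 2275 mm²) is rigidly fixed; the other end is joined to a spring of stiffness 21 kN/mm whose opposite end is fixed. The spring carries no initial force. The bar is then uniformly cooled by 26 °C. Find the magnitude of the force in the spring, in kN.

If the spring were absent the bar would shorten by αΔT L = 11×10⁻⁶ × 26 × 1800 = 0.5148 mm.
With a force P in the spring, the elastic change of the bar is PL/(AE) and that of the spring is P/k; compatibility requires their sum to equal δ_free.
P [ L/(AE) + 1/k ] = δ_free → P [ 1800/(2275×32×10³) + 1/(21×10³) ] = 0.5148.
P = 0.5148 / 7.234×10⁻⁵ = 7116 N.

P ≈ 7.12 kN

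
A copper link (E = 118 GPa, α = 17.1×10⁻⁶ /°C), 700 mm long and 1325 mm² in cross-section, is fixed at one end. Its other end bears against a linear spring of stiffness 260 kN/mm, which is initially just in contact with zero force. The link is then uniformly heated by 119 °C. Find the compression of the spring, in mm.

If the spring were absent the link would lengthen by αΔT L = 17.1×10⁻⁶ × 119 × 700 = 1.424 mm.
Let P be the compressive force at the spring. The link shortens elastically by PL/(AE) and the spring compresses by P/k; together these equal δ_free.
P [ L/(AE) + 1/k ] = δ_free → P [ 700/(1325×118×10³) + 1/(260×10³) ] = 1.424.
P = 1.424 / 8.323×10⁻⁶ = 171100 N.
Spring compression = P/k = 171100/(260×10³) = 0.6582 mm.

δ ≈ 0.658 mm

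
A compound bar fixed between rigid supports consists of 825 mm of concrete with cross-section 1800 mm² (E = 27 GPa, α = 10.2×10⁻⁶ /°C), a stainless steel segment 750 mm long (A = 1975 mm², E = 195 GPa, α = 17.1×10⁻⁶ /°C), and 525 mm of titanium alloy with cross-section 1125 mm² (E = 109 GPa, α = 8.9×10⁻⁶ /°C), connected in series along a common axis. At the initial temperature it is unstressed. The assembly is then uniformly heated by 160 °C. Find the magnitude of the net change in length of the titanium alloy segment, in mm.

|ΔL| ≈ 0.0174 mm

Free thermal expansion of the whole bar: Σ αᵢΔT Lᵢ = 10.2×10⁻⁶×160×825 + 17.1×10⁻⁶×160×750 + 8.9×10⁻⁶×160×525 = 4.146 mm.
Since the ends are fixed, an axial force P builds up, equal in every segment, with P · Σ Lᵢ/(AᵢEᵢ) = δ_free.
The series flexibility is Σ Lᵢ/(AᵢEᵢ) = 825/(1800×27×10³) + 750/(1975×195×10³) + 525/(1125×109×10³) = 2.32×10⁻⁵ mm/N.
So P = 4.146 / 2.32×10⁻⁵ = 178.7 kN, compressive.
For the titanium alloy segment, free thermal change = 8.9×10⁻⁶×160×525 = 0.7476 mm and elastic change from P = 178700×525/(1125×109×10³) = 0.765 mm; these oppose, so the net change is 0.0174 mm (segment shortens).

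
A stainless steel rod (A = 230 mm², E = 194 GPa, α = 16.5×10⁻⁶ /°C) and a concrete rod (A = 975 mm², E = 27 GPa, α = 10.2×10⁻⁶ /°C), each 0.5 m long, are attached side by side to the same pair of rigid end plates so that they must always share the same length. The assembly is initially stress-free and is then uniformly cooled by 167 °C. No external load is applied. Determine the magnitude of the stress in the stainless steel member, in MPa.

σ ≈ 75.7 MPa (tensile)

Equilibrium of a rigid end plate with no external load gives equal and opposite internal forces ±P in the two members. Since α_{stainless steel} > α_{concrete}, cooling drives the stainless steel into tension and the concrete into compression.
Setting the final lengths equal and cancelling L: (α₁ − α₂)ΔT = P/(A₁E₁) + P/(A₂E₂).
|α₁ − α₂|·ΔT = 6.3×10⁻⁶ × 167 = 0.001052.
1/(A₁E₁) + 1/(A₂E₂) = 1/(230×194×10³) + 1/(975×27×10³) = 6.04×10⁻⁸ N⁻¹.
So P = 0.001052 / 6.04×10⁻⁸ = 17.42 kN.
σ_{stainless steel} = P/A₁ = 17420/230 = 75.74 MPa, tensile.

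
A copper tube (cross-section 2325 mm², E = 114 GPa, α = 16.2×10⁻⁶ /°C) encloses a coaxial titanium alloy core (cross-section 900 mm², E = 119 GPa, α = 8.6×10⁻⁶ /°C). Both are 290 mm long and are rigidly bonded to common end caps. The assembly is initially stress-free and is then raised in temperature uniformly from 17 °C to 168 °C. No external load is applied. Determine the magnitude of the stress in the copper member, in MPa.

σ ≈ 37.7 MPa (compressive)

Both members must finish at the same length. With the larger α, the copper tends to over-expand; the plates restrain it, putting the copper in compression and the titanium alloy in tension. With no external load the two internal forces are equal and opposite, magnitude P.
Equating the net (thermal + elastic) strains gives |α₁ − α₂|·ΔT = P·[1/(A₁E₁) + 1/(A₂E₂)].
|α₁ − α₂|·ΔT = 7.6×10⁻⁶ × 151 = 0.001148.
1/(A₁E₁) + 1/(A₂E₂) = 1/(2325×114×10³) + 1/(900×119×10³) = 1.311×10⁻⁸ N⁻¹.
So P = 0.001148 / 1.311×10⁻⁸ = 87.54 kN.
σ_{copper} = P/A₁ = 87540/2325 = 37.65 MPa, compressive.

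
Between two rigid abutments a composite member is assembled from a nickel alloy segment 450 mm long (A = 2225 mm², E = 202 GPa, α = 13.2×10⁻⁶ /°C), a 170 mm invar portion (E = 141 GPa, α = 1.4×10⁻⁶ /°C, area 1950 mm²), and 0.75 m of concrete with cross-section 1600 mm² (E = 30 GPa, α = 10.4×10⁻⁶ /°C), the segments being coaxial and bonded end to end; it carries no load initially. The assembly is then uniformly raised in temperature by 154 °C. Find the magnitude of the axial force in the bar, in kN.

With the walls removed the bar would change length by δ_free = Σ αᵢΔT Lᵢ = 13.2×10⁻⁶×154×450 + 1.4×10⁻⁶×154×170 + 10.4×10⁻⁶×154×750 = 2.153 mm.
Since the ends are fixed, an axial force P builds up, equal in every segment, with P · Σ Lᵢ/(AᵢEᵢ) = δ_free.
Σ Lᵢ/(AᵢEᵢ) = 450/(2225×202×10³) + 170/(1950×141×10³) + 750/(1600×30×10³) = 1.724×10⁻⁵ mm/N.
P = 2.153 / 1.724×10⁻⁵ = 124800 N = 124.8 kN, compressive.

P ≈ 125 kN (compressive)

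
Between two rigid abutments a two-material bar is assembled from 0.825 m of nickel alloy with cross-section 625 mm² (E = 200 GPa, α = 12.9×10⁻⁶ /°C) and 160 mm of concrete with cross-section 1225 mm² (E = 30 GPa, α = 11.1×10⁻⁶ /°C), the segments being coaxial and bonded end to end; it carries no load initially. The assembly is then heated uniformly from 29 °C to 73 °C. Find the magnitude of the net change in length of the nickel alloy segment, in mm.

|ΔL| ≈ 0.139 mm

Free thermal expansion of the whole bar: Σ αᵢΔT Lᵢ = 12.9×10⁻⁶×44×825 + 11.1×10⁻⁶×44×160 = 0.5464 mm.
The rigid supports impose zero overall length change; the single axial force P common to all segments must satisfy P Σ Lᵢ/(AᵢEᵢ) = δ_free.
Σ Lᵢ/(AᵢEᵢ) = 825/(625×200×10³) + 160/(1225×30×10³) = 1.095×10⁻⁵ mm/N.
Hence P = δ_free / Σ(L/AE) = 0.5464/1.095×10⁻⁵ = 49.88 kN (compressive).
For the nickel alloy segment, free thermal change = 12.9×10⁻⁶×44×825 = 0.4683 mm and elastic change from P = 49880×825/(625×200×10³) = 0.3292 mm; these oppose, so the net change is 0.139 mm (segment lengthens).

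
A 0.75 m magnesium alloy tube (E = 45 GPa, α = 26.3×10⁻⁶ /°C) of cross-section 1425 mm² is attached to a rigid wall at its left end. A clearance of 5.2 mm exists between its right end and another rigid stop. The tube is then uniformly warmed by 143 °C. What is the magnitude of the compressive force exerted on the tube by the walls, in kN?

P ≈ 0 kN

Free thermal elongation = αΔT L = 26.3×10⁻⁶ × 143 × 750 = 2.821 mm.
Since δ_free = 2.82 mm is less than the 5.2 mm gap, the tube never touches the wall. No axial force develops.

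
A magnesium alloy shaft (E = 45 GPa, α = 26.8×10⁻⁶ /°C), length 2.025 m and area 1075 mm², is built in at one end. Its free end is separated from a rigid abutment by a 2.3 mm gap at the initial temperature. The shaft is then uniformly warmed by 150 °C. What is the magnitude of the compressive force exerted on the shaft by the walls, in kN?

Free thermal elongation = αΔT L = 26.8×10⁻⁶ × 150 × 2025 = 8.14 mm.
This exceeds the 2.3 mm gap, so the wall pushes back. The portion of expansion that must be recovered elastically is δ_free − gap = 8.14 − 2.3 = 5.84 mm.
So σ = E(δ_free − g)/L = 45×10³ × 5.84/2025 = 129.8 MPa.
Force on the wall = σA = 129.8 × 1075 mm² = 139.5 kN.

P ≈ 140 kN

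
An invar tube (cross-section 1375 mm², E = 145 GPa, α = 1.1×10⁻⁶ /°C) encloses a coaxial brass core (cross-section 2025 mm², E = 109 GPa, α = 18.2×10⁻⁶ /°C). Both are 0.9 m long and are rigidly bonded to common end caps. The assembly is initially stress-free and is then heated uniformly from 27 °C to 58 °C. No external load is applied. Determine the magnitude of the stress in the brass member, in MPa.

σ ≈ 27.4 MPa (compressive)

Equilibrium of a rigid end plate with no external load gives equal and opposite internal forces ±P in the two members. Since α_{brass} > α_{invar}, heating drives the brass into compression and the invar into tension.
Compatibility of the two members (thermal + elastic change equal): (α₁ − α₂)ΔT = P·[1/(A₁E₁) + 1/(A₂E₂)].
|α₁ − α₂|·ΔT = 17.1×10⁻⁶ × 31 = 0.0005301.
1/(A₁E₁) + 1/(A₂E₂) = 1/(1375×145×10³) + 1/(2025×109×10³) = 9.546×10⁻⁹ N⁻¹.
So P = 0.0005301 / 9.546×10⁻⁹ = 55.53 kN.
σ_{brass} = P/A₂ = 55530/2025 = 27.42 MPa, compressive.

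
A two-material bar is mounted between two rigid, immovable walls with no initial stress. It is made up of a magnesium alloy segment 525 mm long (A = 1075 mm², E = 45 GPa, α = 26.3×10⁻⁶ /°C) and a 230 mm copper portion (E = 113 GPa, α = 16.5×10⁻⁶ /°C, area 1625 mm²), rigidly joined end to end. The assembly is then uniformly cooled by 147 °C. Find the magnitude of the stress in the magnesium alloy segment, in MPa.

If the supports were absent, the total length change would be Σ αᵢΔT Lᵢ = 26.3×10⁻⁶×147×525 + 16.5×10⁻⁶×147×230 = 2.588 mm.
The rigid supports impose zero overall length change; the single axial force P common to all segments must satisfy P Σ Lᵢ/(AᵢEᵢ) = δ_free.
Σ Lᵢ/(AᵢEᵢ) = 525/(1075×45×10³) + 230/(1625×113×10³) = 1.211×10⁻⁵ mm/N.
So P = 2.588 / 1.211×10⁻⁵ = 213.8 kN, tensile.
σ_{magnesium alloy} = P / A = 213800 / 1075 = 198.8 MPa.

σ ≈ 199 MPa (tensile)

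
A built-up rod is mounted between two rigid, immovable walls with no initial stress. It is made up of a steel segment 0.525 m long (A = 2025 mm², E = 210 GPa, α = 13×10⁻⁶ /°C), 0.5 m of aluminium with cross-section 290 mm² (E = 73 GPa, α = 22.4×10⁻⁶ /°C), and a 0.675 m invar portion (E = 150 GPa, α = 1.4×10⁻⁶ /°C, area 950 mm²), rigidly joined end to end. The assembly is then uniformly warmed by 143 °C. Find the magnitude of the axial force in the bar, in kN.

P ≈ 91.7 kN (compressive)

If the supports were absent, the total length change would be Σ αᵢΔT Lᵢ = 13×10⁻⁶×143×525 + 22.4×10⁻⁶×143×500 + 1.4×10⁻⁶×143×675 = 2.713 mm.
The walls prevent any net length change, so an axial force P (same in every segment) develops. Compatibility: P · Σ Lᵢ/(AᵢEᵢ) = δ_free.
The series flexibility is Σ Lᵢ/(AᵢEᵢ) = 525/(2025×210×10³) + 500/(290×73×10³) + 675/(950×150×10³) = 2.959×10⁻⁵ mm/N.
So P = 2.713 / 2.959×10⁻⁵ = 91.68 kN, compressive.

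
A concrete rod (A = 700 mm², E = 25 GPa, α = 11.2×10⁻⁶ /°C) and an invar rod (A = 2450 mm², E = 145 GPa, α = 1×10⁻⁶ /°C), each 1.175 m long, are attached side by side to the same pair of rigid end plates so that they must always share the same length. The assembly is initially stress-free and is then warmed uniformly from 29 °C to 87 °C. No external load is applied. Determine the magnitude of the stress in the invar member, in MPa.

σ ≈ 4.03 MPa (tensile)

The concrete has the larger α, so on heating it would change length more than the invar if both were free. The rigid plates force a common final length, so the concrete is put into compression and the invar into tension, with equal and opposite forces P (no external load).
Compatibility of the two members (thermal + elastic change equal): (α₁ − α₂)ΔT = P·[1/(A₁E₁) + 1/(A₂E₂)].
|α₁ − α₂|·ΔT = 10.2×10⁻⁶ × 58 = 0.0005916.
1/(A₁E₁) + 1/(A₂E₂) = 1/(700×25×10³) + 1/(2450×145×10³) = 5.996×10⁻⁸ N⁻¹.
So P = 0.0005916 / 5.996×10⁻⁸ = 9.867 kN.
σ_{invar} = P/A₂ = 9867/2450 = 4.027 MPa, tensile.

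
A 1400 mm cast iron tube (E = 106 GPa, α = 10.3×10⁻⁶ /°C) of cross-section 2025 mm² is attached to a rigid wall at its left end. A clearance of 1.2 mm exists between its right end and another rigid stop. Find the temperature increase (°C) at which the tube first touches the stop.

Contact occurs when the free expansion equals the gap: αΔT L = 1.2 mm.
ΔT = 1.2 / (10.3×10⁻⁶ × 1400) = 83.22 °C.

ΔT ≈ 83.2 °C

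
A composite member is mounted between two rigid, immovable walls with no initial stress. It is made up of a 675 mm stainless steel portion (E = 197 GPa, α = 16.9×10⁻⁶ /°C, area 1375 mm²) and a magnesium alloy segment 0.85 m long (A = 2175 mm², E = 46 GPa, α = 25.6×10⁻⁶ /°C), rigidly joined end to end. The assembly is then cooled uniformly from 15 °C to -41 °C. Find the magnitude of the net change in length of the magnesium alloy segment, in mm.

|ΔL| ≈ 0.218 mm

Free thermal contraction of the whole bar: Σ αᵢΔT Lᵢ = 16.9×10⁻⁶×56×675 + 25.6×10⁻⁶×56×850 = 1.857 mm.
The rigid supports impose zero overall length change; the single axial force P common to all segments must satisfy P Σ Lᵢ/(AᵢEᵢ) = δ_free.
The series flexibility is Σ Lᵢ/(AᵢEᵢ) = 675/(1375×197×10³) + 850/(2175×46×10³) = 1.099×10⁻⁵ mm/N.
P = 1.857 / 1.099×10⁻⁵ = 169000 N = 169 kN, tensile.
For the magnesium alloy segment, free thermal change = 25.6×10⁻⁶×56×850 = 1.219 mm and elastic change from P = 169000×850/(2175×46×10³) = 1.436 mm; these oppose, so the net change is 0.218 mm (segment lengthens).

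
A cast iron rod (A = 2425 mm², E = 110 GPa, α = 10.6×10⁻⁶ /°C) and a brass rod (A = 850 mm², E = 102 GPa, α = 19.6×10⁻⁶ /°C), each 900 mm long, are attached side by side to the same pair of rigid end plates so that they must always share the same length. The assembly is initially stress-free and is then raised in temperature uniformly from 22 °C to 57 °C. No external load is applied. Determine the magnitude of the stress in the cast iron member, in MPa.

Both members must finish at the same length. With the larger α, the brass tends to over-expand; the plates restrain it, putting the brass in compression and the cast iron in tension. With no external load the two internal forces are equal and opposite, magnitude P.
Compatibility of the two members (thermal + elastic change equal): (α₁ − α₂)ΔT = P·[1/(A₁E₁) + 1/(A₂E₂)].
|α₁ − α₂|·ΔT = 9×10⁻⁶ × 35 = 0.000315.
1/(A₁E₁) + 1/(A₂E₂) = 1/(2425×110×10³) + 1/(850×102×10³) = 1.528×10⁻⁸ N⁻¹.
P = 0.000315 / 1.528×10⁻⁸ = 20610 N = 20.61 kN.
σ_{cast iron} = P/A₁ = 20610/2425 = 8.5 MPa, tensile.

σ ≈ 8.5 MPa (tensile)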